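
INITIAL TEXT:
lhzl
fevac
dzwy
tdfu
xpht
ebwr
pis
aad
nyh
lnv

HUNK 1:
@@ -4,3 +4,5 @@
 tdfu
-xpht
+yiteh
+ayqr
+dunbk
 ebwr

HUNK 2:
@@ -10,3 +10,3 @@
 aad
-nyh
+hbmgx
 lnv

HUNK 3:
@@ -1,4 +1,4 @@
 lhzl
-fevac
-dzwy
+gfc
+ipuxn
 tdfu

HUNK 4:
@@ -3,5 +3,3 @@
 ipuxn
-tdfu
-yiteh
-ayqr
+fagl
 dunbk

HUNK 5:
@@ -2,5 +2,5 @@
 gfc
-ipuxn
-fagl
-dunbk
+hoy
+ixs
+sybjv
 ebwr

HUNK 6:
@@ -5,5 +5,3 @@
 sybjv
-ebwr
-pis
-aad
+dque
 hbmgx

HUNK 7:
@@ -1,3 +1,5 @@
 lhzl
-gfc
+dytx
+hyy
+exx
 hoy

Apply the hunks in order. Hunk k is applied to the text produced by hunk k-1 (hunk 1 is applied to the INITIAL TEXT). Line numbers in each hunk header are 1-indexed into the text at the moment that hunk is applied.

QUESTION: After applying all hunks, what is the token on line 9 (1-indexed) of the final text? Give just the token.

Hunk 1: at line 4 remove [xpht] add [yiteh,ayqr,dunbk] -> 12 lines: lhzl fevac dzwy tdfu yiteh ayqr dunbk ebwr pis aad nyh lnv
Hunk 2: at line 10 remove [nyh] add [hbmgx] -> 12 lines: lhzl fevac dzwy tdfu yiteh ayqr dunbk ebwr pis aad hbmgx lnv
Hunk 3: at line 1 remove [fevac,dzwy] add [gfc,ipuxn] -> 12 lines: lhzl gfc ipuxn tdfu yiteh ayqr dunbk ebwr pis aad hbmgx lnv
Hunk 4: at line 3 remove [tdfu,yiteh,ayqr] add [fagl] -> 10 lines: lhzl gfc ipuxn fagl dunbk ebwr pis aad hbmgx lnv
Hunk 5: at line 2 remove [ipuxn,fagl,dunbk] add [hoy,ixs,sybjv] -> 10 lines: lhzl gfc hoy ixs sybjv ebwr pis aad hbmgx lnv
Hunk 6: at line 5 remove [ebwr,pis,aad] add [dque] -> 8 lines: lhzl gfc hoy ixs sybjv dque hbmgx lnv
Hunk 7: at line 1 remove [gfc] add [dytx,hyy,exx] -> 10 lines: lhzl dytx hyy exx hoy ixs sybjv dque hbmgx lnv
Final line 9: hbmgx

Answer: hbmgx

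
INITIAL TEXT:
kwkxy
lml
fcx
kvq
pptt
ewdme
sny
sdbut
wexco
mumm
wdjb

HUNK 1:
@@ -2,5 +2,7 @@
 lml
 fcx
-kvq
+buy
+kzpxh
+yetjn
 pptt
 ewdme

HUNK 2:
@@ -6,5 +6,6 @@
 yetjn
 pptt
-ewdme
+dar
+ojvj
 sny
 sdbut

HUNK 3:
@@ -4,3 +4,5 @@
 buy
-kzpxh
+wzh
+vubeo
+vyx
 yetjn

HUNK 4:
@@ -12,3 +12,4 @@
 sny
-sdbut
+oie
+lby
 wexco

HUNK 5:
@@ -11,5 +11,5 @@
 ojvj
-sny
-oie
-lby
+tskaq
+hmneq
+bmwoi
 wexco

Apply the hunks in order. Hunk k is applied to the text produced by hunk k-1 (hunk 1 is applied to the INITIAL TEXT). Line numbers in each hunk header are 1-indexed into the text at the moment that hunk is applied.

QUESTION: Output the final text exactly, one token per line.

Hunk 1: at line 2 remove [kvq] add [buy,kzpxh,yetjn] -> 13 lines: kwkxy lml fcx buy kzpxh yetjn pptt ewdme sny sdbut wexco mumm wdjb
Hunk 2: at line 6 remove [ewdme] add [dar,ojvj] -> 14 lines: kwkxy lml fcx buy kzpxh yetjn pptt dar ojvj sny sdbut wexco mumm wdjb
Hunk 3: at line 4 remove [kzpxh] add [wzh,vubeo,vyx] -> 16 lines: kwkxy lml fcx buy wzh vubeo vyx yetjn pptt dar ojvj sny sdbut wexco mumm wdjb
Hunk 4: at line 12 remove [sdbut] add [oie,lby] -> 17 lines: kwkxy lml fcx buy wzh vubeo vyx yetjn pptt dar ojvj sny oie lby wexco mumm wdjb
Hunk 5: at line 11 remove [sny,oie,lby] add [tskaq,hmneq,bmwoi] -> 17 lines: kwkxy lml fcx buy wzh vubeo vyx yetjn pptt dar ojvj tskaq hmneq bmwoi wexco mumm wdjb

Answer: kwkxy
lml
fcx
buy
wzh
vubeo
vyx
yetjn
pptt
dar
ojvj
tskaq
hmneq
bmwoi
wexco
mumm
wdjb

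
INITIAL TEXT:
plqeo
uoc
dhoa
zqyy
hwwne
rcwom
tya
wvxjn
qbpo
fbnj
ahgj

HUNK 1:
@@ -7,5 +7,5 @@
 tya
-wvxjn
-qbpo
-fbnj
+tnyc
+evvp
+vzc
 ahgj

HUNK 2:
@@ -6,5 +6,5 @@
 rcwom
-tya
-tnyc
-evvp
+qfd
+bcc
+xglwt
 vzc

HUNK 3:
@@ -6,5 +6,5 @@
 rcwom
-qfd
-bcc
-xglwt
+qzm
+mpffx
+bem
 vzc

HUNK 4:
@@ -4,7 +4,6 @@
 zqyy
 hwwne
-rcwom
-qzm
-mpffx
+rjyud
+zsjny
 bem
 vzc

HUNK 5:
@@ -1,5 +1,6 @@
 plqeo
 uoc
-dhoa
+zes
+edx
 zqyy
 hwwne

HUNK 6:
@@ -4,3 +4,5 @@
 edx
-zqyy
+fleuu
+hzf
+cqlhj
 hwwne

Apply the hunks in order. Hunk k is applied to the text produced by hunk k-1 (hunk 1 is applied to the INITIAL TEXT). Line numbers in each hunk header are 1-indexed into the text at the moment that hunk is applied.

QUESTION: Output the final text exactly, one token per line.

Hunk 1: at line 7 remove [wvxjn,qbpo,fbnj] add [tnyc,evvp,vzc] -> 11 lines: plqeo uoc dhoa zqyy hwwne rcwom tya tnyc evvp vzc ahgj
Hunk 2: at line 6 remove [tya,tnyc,evvp] add [qfd,bcc,xglwt] -> 11 lines: plqeo uoc dhoa zqyy hwwne rcwom qfd bcc xglwt vzc ahgj
Hunk 3: at line 6 remove [qfd,bcc,xglwt] add [qzm,mpffx,bem] -> 11 lines: plqeo uoc dhoa zqyy hwwne rcwom qzm mpffx bem vzc ahgj
Hunk 4: at line 4 remove [rcwom,qzm,mpffx] add [rjyud,zsjny] -> 10 lines: plqeo uoc dhoa zqyy hwwne rjyud zsjny bem vzc ahgj
Hunk 5: at line 1 remove [dhoa] add [zes,edx] -> 11 lines: plqeo uoc zes edx zqyy hwwne rjyud zsjny bem vzc ahgj
Hunk 6: at line 4 remove [zqyy] add [fleuu,hzf,cqlhj] -> 13 lines: plqeo uoc zes edx fleuu hzf cqlhj hwwne rjyud zsjny bem vzc ahgj

Answer: plqeo
uoc
zes
edx
fleuu
hzf
cqlhj
hwwne
rjyud
zsjny
bem
vzc
ahgj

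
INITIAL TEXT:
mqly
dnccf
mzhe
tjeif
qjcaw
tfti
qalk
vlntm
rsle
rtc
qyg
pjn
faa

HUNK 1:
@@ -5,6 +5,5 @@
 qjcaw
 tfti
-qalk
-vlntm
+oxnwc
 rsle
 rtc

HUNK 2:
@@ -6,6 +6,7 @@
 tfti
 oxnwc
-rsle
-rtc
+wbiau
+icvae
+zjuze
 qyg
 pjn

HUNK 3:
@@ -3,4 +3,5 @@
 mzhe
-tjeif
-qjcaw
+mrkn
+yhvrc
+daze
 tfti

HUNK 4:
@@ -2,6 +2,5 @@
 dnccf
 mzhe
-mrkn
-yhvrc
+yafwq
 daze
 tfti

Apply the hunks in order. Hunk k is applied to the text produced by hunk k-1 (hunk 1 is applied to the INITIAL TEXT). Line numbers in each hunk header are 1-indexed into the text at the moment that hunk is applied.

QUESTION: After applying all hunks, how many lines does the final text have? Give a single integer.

Answer: 13

Derivation:
Hunk 1: at line 5 remove [qalk,vlntm] add [oxnwc] -> 12 lines: mqly dnccf mzhe tjeif qjcaw tfti oxnwc rsle rtc qyg pjn faa
Hunk 2: at line 6 remove [rsle,rtc] add [wbiau,icvae,zjuze] -> 13 lines: mqly dnccf mzhe tjeif qjcaw tfti oxnwc wbiau icvae zjuze qyg pjn faa
Hunk 3: at line 3 remove [tjeif,qjcaw] add [mrkn,yhvrc,daze] -> 14 lines: mqly dnccf mzhe mrkn yhvrc daze tfti oxnwc wbiau icvae zjuze qyg pjn faa
Hunk 4: at line 2 remove [mrkn,yhvrc] add [yafwq] -> 13 lines: mqly dnccf mzhe yafwq daze tfti oxnwc wbiau icvae zjuze qyg pjn faa
Final line count: 13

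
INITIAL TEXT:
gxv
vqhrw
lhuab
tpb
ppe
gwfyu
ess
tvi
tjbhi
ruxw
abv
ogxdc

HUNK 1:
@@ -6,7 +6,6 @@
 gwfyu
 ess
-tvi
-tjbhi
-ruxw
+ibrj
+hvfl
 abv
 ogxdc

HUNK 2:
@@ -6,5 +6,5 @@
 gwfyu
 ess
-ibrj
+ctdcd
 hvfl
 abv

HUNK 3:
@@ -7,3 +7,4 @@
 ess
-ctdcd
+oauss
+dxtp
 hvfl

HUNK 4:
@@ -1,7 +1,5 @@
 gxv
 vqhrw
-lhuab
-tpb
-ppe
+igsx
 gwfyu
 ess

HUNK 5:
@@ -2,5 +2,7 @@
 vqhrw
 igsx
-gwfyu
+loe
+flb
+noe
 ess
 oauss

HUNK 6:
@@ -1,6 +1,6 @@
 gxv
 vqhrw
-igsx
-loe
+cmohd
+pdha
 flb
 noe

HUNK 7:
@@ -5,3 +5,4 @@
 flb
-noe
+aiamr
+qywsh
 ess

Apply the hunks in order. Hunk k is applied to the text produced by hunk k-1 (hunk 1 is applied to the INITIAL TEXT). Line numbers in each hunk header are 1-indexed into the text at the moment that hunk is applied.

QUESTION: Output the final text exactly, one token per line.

Hunk 1: at line 6 remove [tvi,tjbhi,ruxw] add [ibrj,hvfl] -> 11 lines: gxv vqhrw lhuab tpb ppe gwfyu ess ibrj hvfl abv ogxdc
Hunk 2: at line 6 remove [ibrj] add [ctdcd] -> 11 lines: gxv vqhrw lhuab tpb ppe gwfyu ess ctdcd hvfl abv ogxdc
Hunk 3: at line 7 remove [ctdcd] add [oauss,dxtp] -> 12 lines: gxv vqhrw lhuab tpb ppe gwfyu ess oauss dxtp hvfl abv ogxdc
Hunk 4: at line 1 remove [lhuab,tpb,ppe] add [igsx] -> 10 lines: gxv vqhrw igsx gwfyu ess oauss dxtp hvfl abv ogxdc
Hunk 5: at line 2 remove [gwfyu] add [loe,flb,noe] -> 12 lines: gxv vqhrw igsx loe flb noe ess oauss dxtp hvfl abv ogxdc
Hunk 6: at line 1 remove [igsx,loe] add [cmohd,pdha] -> 12 lines: gxv vqhrw cmohd pdha flb noe ess oauss dxtp hvfl abv ogxdc
Hunk 7: at line 5 remove [noe] add [aiamr,qywsh] -> 13 lines: gxv vqhrw cmohd pdha flb aiamr qywsh ess oauss dxtp hvfl abv ogxdc

Answer: gxv
vqhrw
cmohd
pdha
flb
aiamr
qywsh
ess
oauss
dxtp
hvfl
abv
ogxdc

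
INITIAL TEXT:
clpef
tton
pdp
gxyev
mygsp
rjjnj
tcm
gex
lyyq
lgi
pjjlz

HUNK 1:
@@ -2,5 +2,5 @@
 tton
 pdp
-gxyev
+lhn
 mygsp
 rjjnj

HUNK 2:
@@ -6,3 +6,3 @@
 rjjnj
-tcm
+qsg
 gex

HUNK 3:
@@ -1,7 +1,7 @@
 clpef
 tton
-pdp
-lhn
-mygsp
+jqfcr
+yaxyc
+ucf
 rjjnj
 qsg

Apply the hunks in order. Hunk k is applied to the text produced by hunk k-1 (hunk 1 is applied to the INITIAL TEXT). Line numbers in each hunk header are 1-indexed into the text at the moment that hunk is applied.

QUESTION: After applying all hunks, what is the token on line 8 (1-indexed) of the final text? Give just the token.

Hunk 1: at line 2 remove [gxyev] add [lhn] -> 11 lines: clpef tton pdp lhn mygsp rjjnj tcm gex lyyq lgi pjjlz
Hunk 2: at line 6 remove [tcm] add [qsg] -> 11 lines: clpef tton pdp lhn mygsp rjjnj qsg gex lyyq lgi pjjlz
Hunk 3: at line 1 remove [pdp,lhn,mygsp] add [jqfcr,yaxyc,ucf] -> 11 lines: clpef tton jqfcr yaxyc ucf rjjnj qsg gex lyyq lgi pjjlz
Final line 8: gex

Answer: gex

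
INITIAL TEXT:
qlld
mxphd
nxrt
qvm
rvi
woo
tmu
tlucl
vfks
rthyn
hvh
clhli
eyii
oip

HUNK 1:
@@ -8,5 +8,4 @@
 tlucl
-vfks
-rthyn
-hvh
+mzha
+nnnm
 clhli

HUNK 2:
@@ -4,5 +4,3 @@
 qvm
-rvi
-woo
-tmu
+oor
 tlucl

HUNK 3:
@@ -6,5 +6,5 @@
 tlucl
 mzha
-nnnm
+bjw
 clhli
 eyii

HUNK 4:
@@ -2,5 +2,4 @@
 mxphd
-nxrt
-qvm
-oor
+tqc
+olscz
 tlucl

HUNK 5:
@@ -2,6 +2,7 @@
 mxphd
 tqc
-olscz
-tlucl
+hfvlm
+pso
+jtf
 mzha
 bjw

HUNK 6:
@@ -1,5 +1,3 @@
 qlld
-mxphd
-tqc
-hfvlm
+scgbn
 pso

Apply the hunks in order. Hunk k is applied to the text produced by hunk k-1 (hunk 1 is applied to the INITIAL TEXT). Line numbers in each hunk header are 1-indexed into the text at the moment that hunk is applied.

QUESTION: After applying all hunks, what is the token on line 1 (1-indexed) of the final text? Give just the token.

Hunk 1: at line 8 remove [vfks,rthyn,hvh] add [mzha,nnnm] -> 13 lines: qlld mxphd nxrt qvm rvi woo tmu tlucl mzha nnnm clhli eyii oip
Hunk 2: at line 4 remove [rvi,woo,tmu] add [oor] -> 11 lines: qlld mxphd nxrt qvm oor tlucl mzha nnnm clhli eyii oip
Hunk 3: at line 6 remove [nnnm] add [bjw] -> 11 lines: qlld mxphd nxrt qvm oor tlucl mzha bjw clhli eyii oip
Hunk 4: at line 2 remove [nxrt,qvm,oor] add [tqc,olscz] -> 10 lines: qlld mxphd tqc olscz tlucl mzha bjw clhli eyii oip
Hunk 5: at line 2 remove [olscz,tlucl] add [hfvlm,pso,jtf] -> 11 lines: qlld mxphd tqc hfvlm pso jtf mzha bjw clhli eyii oip
Hunk 6: at line 1 remove [mxphd,tqc,hfvlm] add [scgbn] -> 9 lines: qlld scgbn pso jtf mzha bjw clhli eyii oip
Final line 1: qlld

Answer: qlld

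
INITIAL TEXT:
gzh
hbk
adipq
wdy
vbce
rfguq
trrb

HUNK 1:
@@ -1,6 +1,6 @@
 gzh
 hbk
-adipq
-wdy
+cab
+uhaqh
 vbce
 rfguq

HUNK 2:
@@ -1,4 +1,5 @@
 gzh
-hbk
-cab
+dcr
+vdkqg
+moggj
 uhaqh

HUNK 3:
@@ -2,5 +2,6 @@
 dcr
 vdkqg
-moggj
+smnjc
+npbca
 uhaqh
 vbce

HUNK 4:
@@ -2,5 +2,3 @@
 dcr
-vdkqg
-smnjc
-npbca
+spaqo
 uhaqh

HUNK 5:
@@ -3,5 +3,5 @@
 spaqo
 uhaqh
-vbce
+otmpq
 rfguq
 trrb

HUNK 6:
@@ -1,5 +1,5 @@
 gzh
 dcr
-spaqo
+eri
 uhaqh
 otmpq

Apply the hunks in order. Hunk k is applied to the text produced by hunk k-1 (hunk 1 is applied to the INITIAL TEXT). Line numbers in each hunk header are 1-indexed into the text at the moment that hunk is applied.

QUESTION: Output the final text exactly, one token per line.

Answer: gzh
dcr
eri
uhaqh
otmpq
rfguq
trrb

Derivation:
Hunk 1: at line 1 remove [adipq,wdy] add [cab,uhaqh] -> 7 lines: gzh hbk cab uhaqh vbce rfguq trrb
Hunk 2: at line 1 remove [hbk,cab] add [dcr,vdkqg,moggj] -> 8 lines: gzh dcr vdkqg moggj uhaqh vbce rfguq trrb
Hunk 3: at line 2 remove [moggj] add [smnjc,npbca] -> 9 lines: gzh dcr vdkqg smnjc npbca uhaqh vbce rfguq trrb
Hunk 4: at line 2 remove [vdkqg,smnjc,npbca] add [spaqo] -> 7 lines: gzh dcr spaqo uhaqh vbce rfguq trrb
Hunk 5: at line 3 remove [vbce] add [otmpq] -> 7 lines: gzh dcr spaqo uhaqh otmpq rfguq trrb
Hunk 6: at line 1 remove [spaqo] add [eri] -> 7 lines: gzh dcr eri uhaqh otmpq rfguq trrb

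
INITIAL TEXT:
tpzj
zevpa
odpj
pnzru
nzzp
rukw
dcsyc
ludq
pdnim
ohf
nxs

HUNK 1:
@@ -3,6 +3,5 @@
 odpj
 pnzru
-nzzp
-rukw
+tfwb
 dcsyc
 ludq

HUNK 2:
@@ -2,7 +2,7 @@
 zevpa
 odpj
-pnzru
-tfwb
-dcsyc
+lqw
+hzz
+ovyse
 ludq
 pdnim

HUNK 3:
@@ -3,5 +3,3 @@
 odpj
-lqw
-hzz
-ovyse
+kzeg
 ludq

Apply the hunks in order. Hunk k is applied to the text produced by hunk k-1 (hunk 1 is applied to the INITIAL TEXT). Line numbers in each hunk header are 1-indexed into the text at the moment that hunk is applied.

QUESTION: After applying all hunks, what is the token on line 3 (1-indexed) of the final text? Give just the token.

Answer: odpj

Derivation:
Hunk 1: at line 3 remove [nzzp,rukw] add [tfwb] -> 10 lines: tpzj zevpa odpj pnzru tfwb dcsyc ludq pdnim ohf nxs
Hunk 2: at line 2 remove [pnzru,tfwb,dcsyc] add [lqw,hzz,ovyse] -> 10 lines: tpzj zevpa odpj lqw hzz ovyse ludq pdnim ohf nxs
Hunk 3: at line 3 remove [lqw,hzz,ovyse] add [kzeg] -> 8 lines: tpzj zevpa odpj kzeg ludq pdnim ohf nxs
Final line 3: odpj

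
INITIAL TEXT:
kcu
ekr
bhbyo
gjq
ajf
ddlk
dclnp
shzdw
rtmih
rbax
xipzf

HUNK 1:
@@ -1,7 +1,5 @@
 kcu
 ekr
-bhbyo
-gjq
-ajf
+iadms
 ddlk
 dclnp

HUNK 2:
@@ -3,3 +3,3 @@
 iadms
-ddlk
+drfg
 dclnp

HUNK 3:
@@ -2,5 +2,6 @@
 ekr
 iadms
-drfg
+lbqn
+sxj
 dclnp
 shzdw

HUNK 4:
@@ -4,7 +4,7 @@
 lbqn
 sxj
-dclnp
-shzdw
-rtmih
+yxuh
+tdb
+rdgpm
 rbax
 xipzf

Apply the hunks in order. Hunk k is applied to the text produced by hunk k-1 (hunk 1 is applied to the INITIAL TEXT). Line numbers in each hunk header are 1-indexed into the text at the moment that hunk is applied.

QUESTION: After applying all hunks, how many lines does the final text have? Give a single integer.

Answer: 10

Derivation:
Hunk 1: at line 1 remove [bhbyo,gjq,ajf] add [iadms] -> 9 lines: kcu ekr iadms ddlk dclnp shzdw rtmih rbax xipzf
Hunk 2: at line 3 remove [ddlk] add [drfg] -> 9 lines: kcu ekr iadms drfg dclnp shzdw rtmih rbax xipzf
Hunk 3: at line 2 remove [drfg] add [lbqn,sxj] -> 10 lines: kcu ekr iadms lbqn sxj dclnp shzdw rtmih rbax xipzf
Hunk 4: at line 4 remove [dclnp,shzdw,rtmih] add [yxuh,tdb,rdgpm] -> 10 lines: kcu ekr iadms lbqn sxj yxuh tdb rdgpm rbax xipzf
Final line count: 10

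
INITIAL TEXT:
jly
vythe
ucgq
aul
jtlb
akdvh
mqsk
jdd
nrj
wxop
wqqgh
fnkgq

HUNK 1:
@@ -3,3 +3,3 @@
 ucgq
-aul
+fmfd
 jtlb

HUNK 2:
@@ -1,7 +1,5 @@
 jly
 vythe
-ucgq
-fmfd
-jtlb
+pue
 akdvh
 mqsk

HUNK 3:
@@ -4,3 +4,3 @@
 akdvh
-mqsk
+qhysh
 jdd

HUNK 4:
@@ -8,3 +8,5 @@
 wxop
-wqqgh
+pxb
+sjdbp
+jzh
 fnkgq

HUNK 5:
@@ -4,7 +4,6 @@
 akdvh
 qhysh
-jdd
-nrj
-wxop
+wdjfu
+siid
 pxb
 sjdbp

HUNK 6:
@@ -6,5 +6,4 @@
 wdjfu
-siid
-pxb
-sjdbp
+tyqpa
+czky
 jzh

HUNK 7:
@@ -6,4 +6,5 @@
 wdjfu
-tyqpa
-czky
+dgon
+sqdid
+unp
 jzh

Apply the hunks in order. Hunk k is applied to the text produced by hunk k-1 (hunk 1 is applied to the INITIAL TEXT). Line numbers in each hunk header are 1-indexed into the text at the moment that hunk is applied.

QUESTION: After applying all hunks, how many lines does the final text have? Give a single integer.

Answer: 11

Derivation:
Hunk 1: at line 3 remove [aul] add [fmfd] -> 12 lines: jly vythe ucgq fmfd jtlb akdvh mqsk jdd nrj wxop wqqgh fnkgq
Hunk 2: at line 1 remove [ucgq,fmfd,jtlb] add [pue] -> 10 lines: jly vythe pue akdvh mqsk jdd nrj wxop wqqgh fnkgq
Hunk 3: at line 4 remove [mqsk] add [qhysh] -> 10 lines: jly vythe pue akdvh qhysh jdd nrj wxop wqqgh fnkgq
Hunk 4: at line 8 remove [wqqgh] add [pxb,sjdbp,jzh] -> 12 lines: jly vythe pue akdvh qhysh jdd nrj wxop pxb sjdbp jzh fnkgq
Hunk 5: at line 4 remove [jdd,nrj,wxop] add [wdjfu,siid] -> 11 lines: jly vythe pue akdvh qhysh wdjfu siid pxb sjdbp jzh fnkgq
Hunk 6: at line 6 remove [siid,pxb,sjdbp] add [tyqpa,czky] -> 10 lines: jly vythe pue akdvh qhysh wdjfu tyqpa czky jzh fnkgq
Hunk 7: at line 6 remove [tyqpa,czky] add [dgon,sqdid,unp] -> 11 lines: jly vythe pue akdvh qhysh wdjfu dgon sqdid unp jzh fnkgq
Final line count: 11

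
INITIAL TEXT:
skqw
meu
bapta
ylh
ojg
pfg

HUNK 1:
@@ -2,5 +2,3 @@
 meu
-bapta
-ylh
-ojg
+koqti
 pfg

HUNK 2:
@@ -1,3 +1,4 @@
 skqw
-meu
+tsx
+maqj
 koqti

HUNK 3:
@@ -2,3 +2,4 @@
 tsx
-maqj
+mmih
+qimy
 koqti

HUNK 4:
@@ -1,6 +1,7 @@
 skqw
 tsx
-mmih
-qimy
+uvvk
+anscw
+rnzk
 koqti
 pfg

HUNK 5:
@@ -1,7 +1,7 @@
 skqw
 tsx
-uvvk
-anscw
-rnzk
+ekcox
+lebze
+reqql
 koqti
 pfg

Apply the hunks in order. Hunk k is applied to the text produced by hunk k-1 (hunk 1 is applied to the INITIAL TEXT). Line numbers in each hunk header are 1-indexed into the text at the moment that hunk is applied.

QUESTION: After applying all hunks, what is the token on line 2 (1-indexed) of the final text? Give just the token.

Hunk 1: at line 2 remove [bapta,ylh,ojg] add [koqti] -> 4 lines: skqw meu koqti pfg
Hunk 2: at line 1 remove [meu] add [tsx,maqj] -> 5 lines: skqw tsx maqj koqti pfg
Hunk 3: at line 2 remove [maqj] add [mmih,qimy] -> 6 lines: skqw tsx mmih qimy koqti pfg
Hunk 4: at line 1 remove [mmih,qimy] add [uvvk,anscw,rnzk] -> 7 lines: skqw tsx uvvk anscw rnzk koqti pfg
Hunk 5: at line 1 remove [uvvk,anscw,rnzk] add [ekcox,lebze,reqql] -> 7 lines: skqw tsx ekcox lebze reqql koqti pfg
Final line 2: tsx

Answer: tsx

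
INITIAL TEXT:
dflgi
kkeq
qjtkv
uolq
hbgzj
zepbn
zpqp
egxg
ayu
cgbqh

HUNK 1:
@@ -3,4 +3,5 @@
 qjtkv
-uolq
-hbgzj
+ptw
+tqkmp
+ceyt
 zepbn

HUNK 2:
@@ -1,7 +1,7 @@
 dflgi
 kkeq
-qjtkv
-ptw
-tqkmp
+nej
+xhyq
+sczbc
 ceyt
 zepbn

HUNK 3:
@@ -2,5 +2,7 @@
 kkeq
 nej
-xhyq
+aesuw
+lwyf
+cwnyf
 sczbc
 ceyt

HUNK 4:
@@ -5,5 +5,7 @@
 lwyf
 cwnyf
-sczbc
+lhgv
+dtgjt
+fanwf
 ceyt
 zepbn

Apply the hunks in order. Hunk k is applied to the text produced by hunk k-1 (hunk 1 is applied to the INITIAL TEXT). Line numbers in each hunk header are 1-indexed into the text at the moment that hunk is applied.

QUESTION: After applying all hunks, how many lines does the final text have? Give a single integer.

Hunk 1: at line 3 remove [uolq,hbgzj] add [ptw,tqkmp,ceyt] -> 11 lines: dflgi kkeq qjtkv ptw tqkmp ceyt zepbn zpqp egxg ayu cgbqh
Hunk 2: at line 1 remove [qjtkv,ptw,tqkmp] add [nej,xhyq,sczbc] -> 11 lines: dflgi kkeq nej xhyq sczbc ceyt zepbn zpqp egxg ayu cgbqh
Hunk 3: at line 2 remove [xhyq] add [aesuw,lwyf,cwnyf] -> 13 lines: dflgi kkeq nej aesuw lwyf cwnyf sczbc ceyt zepbn zpqp egxg ayu cgbqh
Hunk 4: at line 5 remove [sczbc] add [lhgv,dtgjt,fanwf] -> 15 lines: dflgi kkeq nej aesuw lwyf cwnyf lhgv dtgjt fanwf ceyt zepbn zpqp egxg ayu cgbqh
Final line count: 15

Answer: 15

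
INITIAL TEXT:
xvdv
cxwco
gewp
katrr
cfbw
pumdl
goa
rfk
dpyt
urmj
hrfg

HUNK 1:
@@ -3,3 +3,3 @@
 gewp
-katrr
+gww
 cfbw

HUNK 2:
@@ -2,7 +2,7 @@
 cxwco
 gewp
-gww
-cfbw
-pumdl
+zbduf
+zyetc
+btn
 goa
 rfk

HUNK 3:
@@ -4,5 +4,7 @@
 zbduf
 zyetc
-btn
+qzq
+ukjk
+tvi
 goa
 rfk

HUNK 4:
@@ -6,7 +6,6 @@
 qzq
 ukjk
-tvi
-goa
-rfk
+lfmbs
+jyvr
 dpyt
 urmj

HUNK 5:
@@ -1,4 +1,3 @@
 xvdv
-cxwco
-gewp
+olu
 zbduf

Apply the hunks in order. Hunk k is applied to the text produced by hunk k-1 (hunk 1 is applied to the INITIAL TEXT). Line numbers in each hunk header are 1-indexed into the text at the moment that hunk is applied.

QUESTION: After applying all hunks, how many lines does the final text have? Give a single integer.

Hunk 1: at line 3 remove [katrr] add [gww] -> 11 lines: xvdv cxwco gewp gww cfbw pumdl goa rfk dpyt urmj hrfg
Hunk 2: at line 2 remove [gww,cfbw,pumdl] add [zbduf,zyetc,btn] -> 11 lines: xvdv cxwco gewp zbduf zyetc btn goa rfk dpyt urmj hrfg
Hunk 3: at line 4 remove [btn] add [qzq,ukjk,tvi] -> 13 lines: xvdv cxwco gewp zbduf zyetc qzq ukjk tvi goa rfk dpyt urmj hrfg
Hunk 4: at line 6 remove [tvi,goa,rfk] add [lfmbs,jyvr] -> 12 lines: xvdv cxwco gewp zbduf zyetc qzq ukjk lfmbs jyvr dpyt urmj hrfg
Hunk 5: at line 1 remove [cxwco,gewp] add [olu] -> 11 lines: xvdv olu zbduf zyetc qzq ukjk lfmbs jyvr dpyt urmj hrfg
Final line count: 11

Answer: 11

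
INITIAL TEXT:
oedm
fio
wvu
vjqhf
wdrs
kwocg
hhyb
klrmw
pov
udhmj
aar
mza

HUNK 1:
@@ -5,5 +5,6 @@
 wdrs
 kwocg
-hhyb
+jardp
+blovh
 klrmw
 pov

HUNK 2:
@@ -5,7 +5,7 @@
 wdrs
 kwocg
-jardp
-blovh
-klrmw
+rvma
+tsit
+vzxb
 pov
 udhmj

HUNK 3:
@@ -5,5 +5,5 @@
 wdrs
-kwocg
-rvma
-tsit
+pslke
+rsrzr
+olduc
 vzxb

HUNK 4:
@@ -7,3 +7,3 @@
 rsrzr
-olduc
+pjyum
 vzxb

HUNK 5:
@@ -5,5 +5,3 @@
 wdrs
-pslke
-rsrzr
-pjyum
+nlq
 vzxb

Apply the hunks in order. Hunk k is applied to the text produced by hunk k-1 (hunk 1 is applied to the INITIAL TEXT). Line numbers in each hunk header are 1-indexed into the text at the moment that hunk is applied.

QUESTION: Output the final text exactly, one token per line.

Answer: oedm
fio
wvu
vjqhf
wdrs
nlq
vzxb
pov
udhmj
aar
mza

Derivation:
Hunk 1: at line 5 remove [hhyb] add [jardp,blovh] -> 13 lines: oedm fio wvu vjqhf wdrs kwocg jardp blovh klrmw pov udhmj aar mza
Hunk 2: at line 5 remove [jardp,blovh,klrmw] add [rvma,tsit,vzxb] -> 13 lines: oedm fio wvu vjqhf wdrs kwocg rvma tsit vzxb pov udhmj aar mza
Hunk 3: at line 5 remove [kwocg,rvma,tsit] add [pslke,rsrzr,olduc] -> 13 lines: oedm fio wvu vjqhf wdrs pslke rsrzr olduc vzxb pov udhmj aar mza
Hunk 4: at line 7 remove [olduc] add [pjyum] -> 13 lines: oedm fio wvu vjqhf wdrs pslke rsrzr pjyum vzxb pov udhmj aar mza
Hunk 5: at line 5 remove [pslke,rsrzr,pjyum] add [nlq] -> 11 lines: oedm fio wvu vjqhf wdrs nlq vzxb pov udhmj aar mza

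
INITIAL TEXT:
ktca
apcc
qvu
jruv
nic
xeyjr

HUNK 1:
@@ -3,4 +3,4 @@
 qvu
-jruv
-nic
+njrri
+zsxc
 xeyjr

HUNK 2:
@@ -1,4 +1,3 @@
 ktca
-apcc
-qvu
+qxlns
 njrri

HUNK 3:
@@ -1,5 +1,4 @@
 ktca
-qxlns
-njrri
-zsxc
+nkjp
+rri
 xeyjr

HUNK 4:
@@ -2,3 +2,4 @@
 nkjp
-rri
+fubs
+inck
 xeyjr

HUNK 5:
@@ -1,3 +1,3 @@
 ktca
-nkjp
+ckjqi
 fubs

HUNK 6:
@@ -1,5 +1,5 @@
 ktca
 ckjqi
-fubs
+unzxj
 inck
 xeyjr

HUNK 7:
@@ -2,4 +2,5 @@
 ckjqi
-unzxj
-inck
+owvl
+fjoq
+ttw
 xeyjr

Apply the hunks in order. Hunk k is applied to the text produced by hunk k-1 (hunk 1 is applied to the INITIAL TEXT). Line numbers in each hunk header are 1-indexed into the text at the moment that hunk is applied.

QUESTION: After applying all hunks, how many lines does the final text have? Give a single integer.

Answer: 6

Derivation:
Hunk 1: at line 3 remove [jruv,nic] add [njrri,zsxc] -> 6 lines: ktca apcc qvu njrri zsxc xeyjr
Hunk 2: at line 1 remove [apcc,qvu] add [qxlns] -> 5 lines: ktca qxlns njrri zsxc xeyjr
Hunk 3: at line 1 remove [qxlns,njrri,zsxc] add [nkjp,rri] -> 4 lines: ktca nkjp rri xeyjr
Hunk 4: at line 2 remove [rri] add [fubs,inck] -> 5 lines: ktca nkjp fubs inck xeyjr
Hunk 5: at line 1 remove [nkjp] add [ckjqi] -> 5 lines: ktca ckjqi fubs inck xeyjr
Hunk 6: at line 1 remove [fubs] add [unzxj] -> 5 lines: ktca ckjqi unzxj inck xeyjr
Hunk 7: at line 2 remove [unzxj,inck] add [owvl,fjoq,ttw] -> 6 lines: ktca ckjqi owvl fjoq ttw xeyjr
Final line count: 6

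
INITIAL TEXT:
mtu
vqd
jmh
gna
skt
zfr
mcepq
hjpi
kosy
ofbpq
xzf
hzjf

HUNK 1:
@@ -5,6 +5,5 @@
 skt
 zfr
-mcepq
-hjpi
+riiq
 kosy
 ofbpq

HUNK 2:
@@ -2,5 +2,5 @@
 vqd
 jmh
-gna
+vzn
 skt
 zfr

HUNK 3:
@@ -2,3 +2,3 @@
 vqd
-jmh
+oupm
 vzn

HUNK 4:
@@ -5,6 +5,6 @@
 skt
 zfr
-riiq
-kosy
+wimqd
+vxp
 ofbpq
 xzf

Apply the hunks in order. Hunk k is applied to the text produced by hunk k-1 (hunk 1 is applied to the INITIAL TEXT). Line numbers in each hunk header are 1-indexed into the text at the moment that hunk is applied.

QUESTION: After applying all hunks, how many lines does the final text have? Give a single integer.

Hunk 1: at line 5 remove [mcepq,hjpi] add [riiq] -> 11 lines: mtu vqd jmh gna skt zfr riiq kosy ofbpq xzf hzjf
Hunk 2: at line 2 remove [gna] add [vzn] -> 11 lines: mtu vqd jmh vzn skt zfr riiq kosy ofbpq xzf hzjf
Hunk 3: at line 2 remove [jmh] add [oupm] -> 11 lines: mtu vqd oupm vzn skt zfr riiq kosy ofbpq xzf hzjf
Hunk 4: at line 5 remove [riiq,kosy] add [wimqd,vxp] -> 11 lines: mtu vqd oupm vzn skt zfr wimqd vxp ofbpq xzf hzjf
Final line count: 11

Answer: 11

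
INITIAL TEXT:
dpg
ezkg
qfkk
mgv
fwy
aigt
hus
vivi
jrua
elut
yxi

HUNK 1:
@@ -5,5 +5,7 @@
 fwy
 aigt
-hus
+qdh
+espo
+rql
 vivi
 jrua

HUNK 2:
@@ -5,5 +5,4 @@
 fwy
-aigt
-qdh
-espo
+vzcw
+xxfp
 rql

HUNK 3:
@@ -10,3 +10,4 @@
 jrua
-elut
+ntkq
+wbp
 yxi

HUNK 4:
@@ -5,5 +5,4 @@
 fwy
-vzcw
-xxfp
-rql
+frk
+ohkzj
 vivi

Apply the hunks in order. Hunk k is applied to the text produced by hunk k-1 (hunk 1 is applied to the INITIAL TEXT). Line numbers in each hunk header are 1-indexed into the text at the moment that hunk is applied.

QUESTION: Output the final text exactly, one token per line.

Answer: dpg
ezkg
qfkk
mgv
fwy
frk
ohkzj
vivi
jrua
ntkq
wbp
yxi

Derivation:
Hunk 1: at line 5 remove [hus] add [qdh,espo,rql] -> 13 lines: dpg ezkg qfkk mgv fwy aigt qdh espo rql vivi jrua elut yxi
Hunk 2: at line 5 remove [aigt,qdh,espo] add [vzcw,xxfp] -> 12 lines: dpg ezkg qfkk mgv fwy vzcw xxfp rql vivi jrua elut yxi
Hunk 3: at line 10 remove [elut] add [ntkq,wbp] -> 13 lines: dpg ezkg qfkk mgv fwy vzcw xxfp rql vivi jrua ntkq wbp yxi
Hunk 4: at line 5 remove [vzcw,xxfp,rql] add [frk,ohkzj] -> 12 lines: dpg ezkg qfkk mgv fwy frk ohkzj vivi jrua ntkq wbp yxi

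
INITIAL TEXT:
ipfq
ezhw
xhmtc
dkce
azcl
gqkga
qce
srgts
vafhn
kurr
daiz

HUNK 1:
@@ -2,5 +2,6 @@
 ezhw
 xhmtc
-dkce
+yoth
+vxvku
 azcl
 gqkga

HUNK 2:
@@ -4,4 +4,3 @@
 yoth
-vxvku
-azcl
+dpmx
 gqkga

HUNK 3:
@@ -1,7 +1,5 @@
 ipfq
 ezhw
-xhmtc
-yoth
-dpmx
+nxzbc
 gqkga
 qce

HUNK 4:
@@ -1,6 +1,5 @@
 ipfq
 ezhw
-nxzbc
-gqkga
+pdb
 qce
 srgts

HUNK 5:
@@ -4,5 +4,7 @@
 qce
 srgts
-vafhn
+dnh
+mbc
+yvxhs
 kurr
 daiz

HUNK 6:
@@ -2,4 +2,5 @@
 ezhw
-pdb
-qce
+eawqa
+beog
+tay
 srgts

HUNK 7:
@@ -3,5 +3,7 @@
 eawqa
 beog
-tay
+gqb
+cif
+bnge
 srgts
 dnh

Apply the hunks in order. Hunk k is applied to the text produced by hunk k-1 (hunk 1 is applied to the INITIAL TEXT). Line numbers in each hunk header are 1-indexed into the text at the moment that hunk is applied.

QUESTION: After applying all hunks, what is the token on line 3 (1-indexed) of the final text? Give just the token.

Hunk 1: at line 2 remove [dkce] add [yoth,vxvku] -> 12 lines: ipfq ezhw xhmtc yoth vxvku azcl gqkga qce srgts vafhn kurr daiz
Hunk 2: at line 4 remove [vxvku,azcl] add [dpmx] -> 11 lines: ipfq ezhw xhmtc yoth dpmx gqkga qce srgts vafhn kurr daiz
Hunk 3: at line 1 remove [xhmtc,yoth,dpmx] add [nxzbc] -> 9 lines: ipfq ezhw nxzbc gqkga qce srgts vafhn kurr daiz
Hunk 4: at line 1 remove [nxzbc,gqkga] add [pdb] -> 8 lines: ipfq ezhw pdb qce srgts vafhn kurr daiz
Hunk 5: at line 4 remove [vafhn] add [dnh,mbc,yvxhs] -> 10 lines: ipfq ezhw pdb qce srgts dnh mbc yvxhs kurr daiz
Hunk 6: at line 2 remove [pdb,qce] add [eawqa,beog,tay] -> 11 lines: ipfq ezhw eawqa beog tay srgts dnh mbc yvxhs kurr daiz
Hunk 7: at line 3 remove [tay] add [gqb,cif,bnge] -> 13 lines: ipfq ezhw eawqa beog gqb cif bnge srgts dnh mbc yvxhs kurr daiz
Final line 3: eawqa

Answer: eawqa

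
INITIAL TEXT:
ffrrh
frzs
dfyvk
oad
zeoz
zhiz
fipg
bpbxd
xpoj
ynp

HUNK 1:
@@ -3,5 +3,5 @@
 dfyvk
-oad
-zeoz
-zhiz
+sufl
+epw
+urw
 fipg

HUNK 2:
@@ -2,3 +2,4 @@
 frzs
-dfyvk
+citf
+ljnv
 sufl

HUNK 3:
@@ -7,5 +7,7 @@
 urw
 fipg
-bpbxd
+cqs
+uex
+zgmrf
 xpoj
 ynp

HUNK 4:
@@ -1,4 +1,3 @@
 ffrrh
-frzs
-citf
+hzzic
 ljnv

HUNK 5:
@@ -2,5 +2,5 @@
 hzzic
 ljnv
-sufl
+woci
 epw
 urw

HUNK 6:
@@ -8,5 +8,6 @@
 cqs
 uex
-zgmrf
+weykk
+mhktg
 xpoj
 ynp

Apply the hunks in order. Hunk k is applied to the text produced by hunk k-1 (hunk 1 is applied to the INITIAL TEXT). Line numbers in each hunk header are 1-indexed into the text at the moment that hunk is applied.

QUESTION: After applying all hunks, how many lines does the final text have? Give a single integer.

Hunk 1: at line 3 remove [oad,zeoz,zhiz] add [sufl,epw,urw] -> 10 lines: ffrrh frzs dfyvk sufl epw urw fipg bpbxd xpoj ynp
Hunk 2: at line 2 remove [dfyvk] add [citf,ljnv] -> 11 lines: ffrrh frzs citf ljnv sufl epw urw fipg bpbxd xpoj ynp
Hunk 3: at line 7 remove [bpbxd] add [cqs,uex,zgmrf] -> 13 lines: ffrrh frzs citf ljnv sufl epw urw fipg cqs uex zgmrf xpoj ynp
Hunk 4: at line 1 remove [frzs,citf] add [hzzic] -> 12 lines: ffrrh hzzic ljnv sufl epw urw fipg cqs uex zgmrf xpoj ynp
Hunk 5: at line 2 remove [sufl] add [woci] -> 12 lines: ffrrh hzzic ljnv woci epw urw fipg cqs uex zgmrf xpoj ynp
Hunk 6: at line 8 remove [zgmrf] add [weykk,mhktg] -> 13 lines: ffrrh hzzic ljnv woci epw urw fipg cqs uex weykk mhktg xpoj ynp
Final line count: 13

Answer: 13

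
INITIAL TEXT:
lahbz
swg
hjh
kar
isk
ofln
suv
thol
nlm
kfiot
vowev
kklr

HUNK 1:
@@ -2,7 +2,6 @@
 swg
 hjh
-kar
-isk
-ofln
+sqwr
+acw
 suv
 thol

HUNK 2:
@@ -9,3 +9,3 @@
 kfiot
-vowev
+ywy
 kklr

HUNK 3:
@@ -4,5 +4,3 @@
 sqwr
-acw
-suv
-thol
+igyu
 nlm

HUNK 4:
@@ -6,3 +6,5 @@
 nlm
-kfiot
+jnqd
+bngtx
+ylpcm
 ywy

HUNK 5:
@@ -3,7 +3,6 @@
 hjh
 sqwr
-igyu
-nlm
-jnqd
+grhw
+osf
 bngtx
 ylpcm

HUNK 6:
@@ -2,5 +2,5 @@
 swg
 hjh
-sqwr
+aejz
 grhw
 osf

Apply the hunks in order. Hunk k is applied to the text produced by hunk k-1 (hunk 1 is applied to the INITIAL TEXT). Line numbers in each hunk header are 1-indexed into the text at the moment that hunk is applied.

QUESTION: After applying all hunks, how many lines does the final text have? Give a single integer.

Answer: 10

Derivation:
Hunk 1: at line 2 remove [kar,isk,ofln] add [sqwr,acw] -> 11 lines: lahbz swg hjh sqwr acw suv thol nlm kfiot vowev kklr
Hunk 2: at line 9 remove [vowev] add [ywy] -> 11 lines: lahbz swg hjh sqwr acw suv thol nlm kfiot ywy kklr
Hunk 3: at line 4 remove [acw,suv,thol] add [igyu] -> 9 lines: lahbz swg hjh sqwr igyu nlm kfiot ywy kklr
Hunk 4: at line 6 remove [kfiot] add [jnqd,bngtx,ylpcm] -> 11 lines: lahbz swg hjh sqwr igyu nlm jnqd bngtx ylpcm ywy kklr
Hunk 5: at line 3 remove [igyu,nlm,jnqd] add [grhw,osf] -> 10 lines: lahbz swg hjh sqwr grhw osf bngtx ylpcm ywy kklr
Hunk 6: at line 2 remove [sqwr] add [aejz] -> 10 lines: lahbz swg hjh aejz grhw osf bngtx ylpcm ywy kklr
Final line count: 10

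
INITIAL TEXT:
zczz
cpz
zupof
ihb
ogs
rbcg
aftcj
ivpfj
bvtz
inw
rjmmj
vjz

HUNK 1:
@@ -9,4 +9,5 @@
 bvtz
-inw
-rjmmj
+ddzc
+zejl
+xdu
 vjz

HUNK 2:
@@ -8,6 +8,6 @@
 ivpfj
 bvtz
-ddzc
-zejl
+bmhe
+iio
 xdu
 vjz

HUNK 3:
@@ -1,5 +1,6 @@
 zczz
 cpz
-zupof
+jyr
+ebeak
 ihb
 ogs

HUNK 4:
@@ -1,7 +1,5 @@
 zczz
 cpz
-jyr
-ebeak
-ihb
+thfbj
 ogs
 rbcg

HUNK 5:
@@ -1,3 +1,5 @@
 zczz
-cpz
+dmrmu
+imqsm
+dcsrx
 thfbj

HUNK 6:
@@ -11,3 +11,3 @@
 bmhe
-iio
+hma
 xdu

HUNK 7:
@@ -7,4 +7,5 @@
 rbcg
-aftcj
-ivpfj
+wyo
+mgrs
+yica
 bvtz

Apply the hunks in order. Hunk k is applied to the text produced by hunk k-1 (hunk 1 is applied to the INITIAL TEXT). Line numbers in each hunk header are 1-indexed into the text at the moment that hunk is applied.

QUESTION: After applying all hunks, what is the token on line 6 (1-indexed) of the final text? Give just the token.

Hunk 1: at line 9 remove [inw,rjmmj] add [ddzc,zejl,xdu] -> 13 lines: zczz cpz zupof ihb ogs rbcg aftcj ivpfj bvtz ddzc zejl xdu vjz
Hunk 2: at line 8 remove [ddzc,zejl] add [bmhe,iio] -> 13 lines: zczz cpz zupof ihb ogs rbcg aftcj ivpfj bvtz bmhe iio xdu vjz
Hunk 3: at line 1 remove [zupof] add [jyr,ebeak] -> 14 lines: zczz cpz jyr ebeak ihb ogs rbcg aftcj ivpfj bvtz bmhe iio xdu vjz
Hunk 4: at line 1 remove [jyr,ebeak,ihb] add [thfbj] -> 12 lines: zczz cpz thfbj ogs rbcg aftcj ivpfj bvtz bmhe iio xdu vjz
Hunk 5: at line 1 remove [cpz] add [dmrmu,imqsm,dcsrx] -> 14 lines: zczz dmrmu imqsm dcsrx thfbj ogs rbcg aftcj ivpfj bvtz bmhe iio xdu vjz
Hunk 6: at line 11 remove [iio] add [hma] -> 14 lines: zczz dmrmu imqsm dcsrx thfbj ogs rbcg aftcj ivpfj bvtz bmhe hma xdu vjz
Hunk 7: at line 7 remove [aftcj,ivpfj] add [wyo,mgrs,yica] -> 15 lines: zczz dmrmu imqsm dcsrx thfbj ogs rbcg wyo mgrs yica bvtz bmhe hma xdu vjz
Final line 6: ogs

Answer: ogs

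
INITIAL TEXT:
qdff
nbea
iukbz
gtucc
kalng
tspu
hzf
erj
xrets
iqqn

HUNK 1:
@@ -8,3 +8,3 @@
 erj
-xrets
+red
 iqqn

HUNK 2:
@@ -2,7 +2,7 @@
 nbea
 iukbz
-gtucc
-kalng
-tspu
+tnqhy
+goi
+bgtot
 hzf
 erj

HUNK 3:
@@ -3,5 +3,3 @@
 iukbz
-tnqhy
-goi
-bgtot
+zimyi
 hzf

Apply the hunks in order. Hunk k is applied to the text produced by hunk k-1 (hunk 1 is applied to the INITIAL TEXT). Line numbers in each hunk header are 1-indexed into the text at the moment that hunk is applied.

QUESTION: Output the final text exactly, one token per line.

Hunk 1: at line 8 remove [xrets] add [red] -> 10 lines: qdff nbea iukbz gtucc kalng tspu hzf erj red iqqn
Hunk 2: at line 2 remove [gtucc,kalng,tspu] add [tnqhy,goi,bgtot] -> 10 lines: qdff nbea iukbz tnqhy goi bgtot hzf erj red iqqn
Hunk 3: at line 3 remove [tnqhy,goi,bgtot] add [zimyi] -> 8 lines: qdff nbea iukbz zimyi hzf erj red iqqn

Answer: qdff
nbea
iukbz
zimyi
hzf
erj
red
iqqn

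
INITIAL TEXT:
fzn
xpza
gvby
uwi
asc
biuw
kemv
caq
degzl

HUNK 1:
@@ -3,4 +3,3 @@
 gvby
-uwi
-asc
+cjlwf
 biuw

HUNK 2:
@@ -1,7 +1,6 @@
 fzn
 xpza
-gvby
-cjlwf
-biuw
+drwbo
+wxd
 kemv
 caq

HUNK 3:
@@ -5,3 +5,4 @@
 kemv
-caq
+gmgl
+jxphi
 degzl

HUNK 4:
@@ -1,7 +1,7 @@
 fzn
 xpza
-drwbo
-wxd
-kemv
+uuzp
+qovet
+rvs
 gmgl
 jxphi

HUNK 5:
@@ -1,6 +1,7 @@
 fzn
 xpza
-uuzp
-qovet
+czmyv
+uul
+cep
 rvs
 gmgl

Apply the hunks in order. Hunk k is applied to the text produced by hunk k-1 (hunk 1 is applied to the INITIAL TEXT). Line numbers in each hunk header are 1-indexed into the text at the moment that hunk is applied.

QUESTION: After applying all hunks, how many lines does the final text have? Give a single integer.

Answer: 9

Derivation:
Hunk 1: at line 3 remove [uwi,asc] add [cjlwf] -> 8 lines: fzn xpza gvby cjlwf biuw kemv caq degzl
Hunk 2: at line 1 remove [gvby,cjlwf,biuw] add [drwbo,wxd] -> 7 lines: fzn xpza drwbo wxd kemv caq degzl
Hunk 3: at line 5 remove [caq] add [gmgl,jxphi] -> 8 lines: fzn xpza drwbo wxd kemv gmgl jxphi degzl
Hunk 4: at line 1 remove [drwbo,wxd,kemv] add [uuzp,qovet,rvs] -> 8 lines: fzn xpza uuzp qovet rvs gmgl jxphi degzl
Hunk 5: at line 1 remove [uuzp,qovet] add [czmyv,uul,cep] -> 9 lines: fzn xpza czmyv uul cep rvs gmgl jxphi degzl
Final line count: 9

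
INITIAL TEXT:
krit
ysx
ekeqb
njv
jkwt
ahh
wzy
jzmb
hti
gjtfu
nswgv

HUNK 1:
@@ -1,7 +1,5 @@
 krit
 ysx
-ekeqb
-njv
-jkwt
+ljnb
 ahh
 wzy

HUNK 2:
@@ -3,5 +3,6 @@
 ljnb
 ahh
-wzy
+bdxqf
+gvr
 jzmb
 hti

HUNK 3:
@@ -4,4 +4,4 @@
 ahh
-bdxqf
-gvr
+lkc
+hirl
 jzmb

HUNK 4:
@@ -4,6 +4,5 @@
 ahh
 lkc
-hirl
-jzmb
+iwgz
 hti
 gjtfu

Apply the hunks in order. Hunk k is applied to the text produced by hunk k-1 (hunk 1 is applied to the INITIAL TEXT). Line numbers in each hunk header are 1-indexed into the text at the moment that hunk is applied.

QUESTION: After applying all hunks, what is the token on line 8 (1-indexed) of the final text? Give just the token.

Answer: gjtfu

Derivation:
Hunk 1: at line 1 remove [ekeqb,njv,jkwt] add [ljnb] -> 9 lines: krit ysx ljnb ahh wzy jzmb hti gjtfu nswgv
Hunk 2: at line 3 remove [wzy] add [bdxqf,gvr] -> 10 lines: krit ysx ljnb ahh bdxqf gvr jzmb hti gjtfu nswgv
Hunk 3: at line 4 remove [bdxqf,gvr] add [lkc,hirl] -> 10 lines: krit ysx ljnb ahh lkc hirl jzmb hti gjtfu nswgv
Hunk 4: at line 4 remove [hirl,jzmb] add [iwgz] -> 9 lines: krit ysx ljnb ahh lkc iwgz hti gjtfu nswgv
Final line 8: gjtfu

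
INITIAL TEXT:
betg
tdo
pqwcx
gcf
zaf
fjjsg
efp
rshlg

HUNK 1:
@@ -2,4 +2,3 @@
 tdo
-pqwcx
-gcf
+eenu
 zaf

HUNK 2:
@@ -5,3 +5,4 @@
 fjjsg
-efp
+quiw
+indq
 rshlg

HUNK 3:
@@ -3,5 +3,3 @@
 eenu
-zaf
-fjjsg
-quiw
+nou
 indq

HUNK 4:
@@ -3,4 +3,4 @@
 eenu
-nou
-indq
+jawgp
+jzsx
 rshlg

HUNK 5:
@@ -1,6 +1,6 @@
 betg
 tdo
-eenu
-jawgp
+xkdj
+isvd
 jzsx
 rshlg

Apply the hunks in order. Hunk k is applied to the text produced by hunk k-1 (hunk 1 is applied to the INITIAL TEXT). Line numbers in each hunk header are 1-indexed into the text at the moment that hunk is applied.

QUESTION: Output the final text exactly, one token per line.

Hunk 1: at line 2 remove [pqwcx,gcf] add [eenu] -> 7 lines: betg tdo eenu zaf fjjsg efp rshlg
Hunk 2: at line 5 remove [efp] add [quiw,indq] -> 8 lines: betg tdo eenu zaf fjjsg quiw indq rshlg
Hunk 3: at line 3 remove [zaf,fjjsg,quiw] add [nou] -> 6 lines: betg tdo eenu nou indq rshlg
Hunk 4: at line 3 remove [nou,indq] add [jawgp,jzsx] -> 6 lines: betg tdo eenu jawgp jzsx rshlg
Hunk 5: at line 1 remove [eenu,jawgp] add [xkdj,isvd] -> 6 lines: betg tdo xkdj isvd jzsx rshlg

Answer: betg
tdo
xkdj
isvd
jzsx
rshlg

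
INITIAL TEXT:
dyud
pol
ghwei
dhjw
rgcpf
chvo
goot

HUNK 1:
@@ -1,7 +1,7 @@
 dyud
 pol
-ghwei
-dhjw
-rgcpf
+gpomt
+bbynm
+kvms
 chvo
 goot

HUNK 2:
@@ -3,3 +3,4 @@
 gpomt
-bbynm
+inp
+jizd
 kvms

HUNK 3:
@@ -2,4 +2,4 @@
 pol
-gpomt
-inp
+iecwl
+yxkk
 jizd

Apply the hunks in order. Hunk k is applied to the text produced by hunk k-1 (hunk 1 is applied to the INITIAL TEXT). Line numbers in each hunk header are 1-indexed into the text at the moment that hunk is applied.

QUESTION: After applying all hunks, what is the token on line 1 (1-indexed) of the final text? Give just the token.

Answer: dyud

Derivation:
Hunk 1: at line 1 remove [ghwei,dhjw,rgcpf] add [gpomt,bbynm,kvms] -> 7 lines: dyud pol gpomt bbynm kvms chvo goot
Hunk 2: at line 3 remove [bbynm] add [inp,jizd] -> 8 lines: dyud pol gpomt inp jizd kvms chvo goot
Hunk 3: at line 2 remove [gpomt,inp] add [iecwl,yxkk] -> 8 lines: dyud pol iecwl yxkk jizd kvms chvo goot
Final line 1: dyud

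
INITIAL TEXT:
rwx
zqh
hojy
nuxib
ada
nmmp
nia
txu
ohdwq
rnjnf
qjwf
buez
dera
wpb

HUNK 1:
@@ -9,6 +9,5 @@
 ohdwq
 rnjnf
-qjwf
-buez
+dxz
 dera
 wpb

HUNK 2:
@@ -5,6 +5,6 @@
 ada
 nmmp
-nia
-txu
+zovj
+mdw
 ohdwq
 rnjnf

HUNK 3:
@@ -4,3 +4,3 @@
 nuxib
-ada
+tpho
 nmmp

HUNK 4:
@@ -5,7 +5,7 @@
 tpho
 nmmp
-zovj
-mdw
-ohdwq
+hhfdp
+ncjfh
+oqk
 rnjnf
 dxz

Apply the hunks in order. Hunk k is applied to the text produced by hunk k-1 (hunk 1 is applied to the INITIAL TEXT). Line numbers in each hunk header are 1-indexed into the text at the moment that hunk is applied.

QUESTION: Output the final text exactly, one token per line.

Answer: rwx
zqh
hojy
nuxib
tpho
nmmp
hhfdp
ncjfh
oqk
rnjnf
dxz
dera
wpb

Derivation:
Hunk 1: at line 9 remove [qjwf,buez] add [dxz] -> 13 lines: rwx zqh hojy nuxib ada nmmp nia txu ohdwq rnjnf dxz dera wpb
Hunk 2: at line 5 remove [nia,txu] add [zovj,mdw] -> 13 lines: rwx zqh hojy nuxib ada nmmp zovj mdw ohdwq rnjnf dxz dera wpb
Hunk 3: at line 4 remove [ada] add [tpho] -> 13 lines: rwx zqh hojy nuxib tpho nmmp zovj mdw ohdwq rnjnf dxz dera wpb
Hunk 4: at line 5 remove [zovj,mdw,ohdwq] add [hhfdp,ncjfh,oqk] -> 13 lines: rwx zqh hojy nuxib tpho nmmp hhfdp ncjfh oqk rnjnf dxz dera wpb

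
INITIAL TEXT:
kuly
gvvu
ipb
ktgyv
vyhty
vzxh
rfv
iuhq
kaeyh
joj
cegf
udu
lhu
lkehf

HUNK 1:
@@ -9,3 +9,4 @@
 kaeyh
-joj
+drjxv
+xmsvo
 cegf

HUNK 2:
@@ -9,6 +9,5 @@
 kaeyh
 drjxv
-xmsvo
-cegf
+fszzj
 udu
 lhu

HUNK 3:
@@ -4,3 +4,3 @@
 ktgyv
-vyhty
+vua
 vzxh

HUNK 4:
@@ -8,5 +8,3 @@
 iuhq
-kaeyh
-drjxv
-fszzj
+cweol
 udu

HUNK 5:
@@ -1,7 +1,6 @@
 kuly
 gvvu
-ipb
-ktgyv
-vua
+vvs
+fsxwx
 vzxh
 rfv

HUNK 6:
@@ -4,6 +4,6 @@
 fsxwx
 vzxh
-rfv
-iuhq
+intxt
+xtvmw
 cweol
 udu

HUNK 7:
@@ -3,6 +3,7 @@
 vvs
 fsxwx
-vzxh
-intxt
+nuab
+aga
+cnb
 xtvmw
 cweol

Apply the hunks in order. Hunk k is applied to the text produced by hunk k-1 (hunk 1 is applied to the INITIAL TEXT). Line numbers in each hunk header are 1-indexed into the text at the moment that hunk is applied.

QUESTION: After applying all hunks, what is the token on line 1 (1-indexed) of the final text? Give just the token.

Hunk 1: at line 9 remove [joj] add [drjxv,xmsvo] -> 15 lines: kuly gvvu ipb ktgyv vyhty vzxh rfv iuhq kaeyh drjxv xmsvo cegf udu lhu lkehf
Hunk 2: at line 9 remove [xmsvo,cegf] add [fszzj] -> 14 lines: kuly gvvu ipb ktgyv vyhty vzxh rfv iuhq kaeyh drjxv fszzj udu lhu lkehf
Hunk 3: at line 4 remove [vyhty] add [vua] -> 14 lines: kuly gvvu ipb ktgyv vua vzxh rfv iuhq kaeyh drjxv fszzj udu lhu lkehf
Hunk 4: at line 8 remove [kaeyh,drjxv,fszzj] add [cweol] -> 12 lines: kuly gvvu ipb ktgyv vua vzxh rfv iuhq cweol udu lhu lkehf
Hunk 5: at line 1 remove [ipb,ktgyv,vua] add [vvs,fsxwx] -> 11 lines: kuly gvvu vvs fsxwx vzxh rfv iuhq cweol udu lhu lkehf
Hunk 6: at line 4 remove [rfv,iuhq] add [intxt,xtvmw] -> 11 lines: kuly gvvu vvs fsxwx vzxh intxt xtvmw cweol udu lhu lkehf
Hunk 7: at line 3 remove [vzxh,intxt] add [nuab,aga,cnb] -> 12 lines: kuly gvvu vvs fsxwx nuab aga cnb xtvmw cweol udu lhu lkehf
Final line 1: kuly

Answer: kuly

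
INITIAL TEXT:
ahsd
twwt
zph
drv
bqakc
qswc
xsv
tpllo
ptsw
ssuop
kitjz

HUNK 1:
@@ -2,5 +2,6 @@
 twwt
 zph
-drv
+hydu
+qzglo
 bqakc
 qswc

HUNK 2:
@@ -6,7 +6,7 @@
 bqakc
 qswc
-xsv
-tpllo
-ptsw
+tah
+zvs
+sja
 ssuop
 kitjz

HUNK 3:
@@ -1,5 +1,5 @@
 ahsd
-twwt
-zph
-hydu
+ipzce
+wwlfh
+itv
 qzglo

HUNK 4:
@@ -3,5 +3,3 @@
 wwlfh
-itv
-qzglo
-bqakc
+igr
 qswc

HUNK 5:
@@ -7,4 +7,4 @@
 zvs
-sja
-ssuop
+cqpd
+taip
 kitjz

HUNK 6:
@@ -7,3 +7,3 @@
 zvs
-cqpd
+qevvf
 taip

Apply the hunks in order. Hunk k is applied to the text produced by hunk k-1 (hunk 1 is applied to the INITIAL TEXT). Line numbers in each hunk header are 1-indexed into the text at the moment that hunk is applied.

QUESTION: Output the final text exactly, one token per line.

Answer: ahsd
ipzce
wwlfh
igr
qswc
tah
zvs
qevvf
taip
kitjz

Derivation:
Hunk 1: at line 2 remove [drv] add [hydu,qzglo] -> 12 lines: ahsd twwt zph hydu qzglo bqakc qswc xsv tpllo ptsw ssuop kitjz
Hunk 2: at line 6 remove [xsv,tpllo,ptsw] add [tah,zvs,sja] -> 12 lines: ahsd twwt zph hydu qzglo bqakc qswc tah zvs sja ssuop kitjz
Hunk 3: at line 1 remove [twwt,zph,hydu] add [ipzce,wwlfh,itv] -> 12 lines: ahsd ipzce wwlfh itv qzglo bqakc qswc tah zvs sja ssuop kitjz
Hunk 4: at line 3 remove [itv,qzglo,bqakc] add [igr] -> 10 lines: ahsd ipzce wwlfh igr qswc tah zvs sja ssuop kitjz
Hunk 5: at line 7 remove [sja,ssuop] add [cqpd,taip] -> 10 lines: ahsd ipzce wwlfh igr qswc tah zvs cqpd taip kitjz
Hunk 6: at line 7 remove [cqpd] add [qevvf] -> 10 lines: ahsd ipzce wwlfh igr qswc tah zvs qevvf taip kitjz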